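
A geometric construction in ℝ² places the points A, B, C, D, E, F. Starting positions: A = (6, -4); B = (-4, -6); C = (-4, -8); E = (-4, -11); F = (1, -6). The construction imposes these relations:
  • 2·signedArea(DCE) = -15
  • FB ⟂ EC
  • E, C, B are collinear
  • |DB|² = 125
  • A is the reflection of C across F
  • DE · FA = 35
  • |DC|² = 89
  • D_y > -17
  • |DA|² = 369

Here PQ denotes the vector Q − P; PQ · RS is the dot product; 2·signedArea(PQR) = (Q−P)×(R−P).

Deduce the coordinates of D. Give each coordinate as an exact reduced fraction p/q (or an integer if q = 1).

D = (-9, -16)

1. D_x = -9  [2·signedArea(DCE) = -15 ∩ DE · FA = 35]
2. D_y = -16  [2·signedArea(DCE) = -15 ∩ DE · FA = 35]
   → D = (-9, -16)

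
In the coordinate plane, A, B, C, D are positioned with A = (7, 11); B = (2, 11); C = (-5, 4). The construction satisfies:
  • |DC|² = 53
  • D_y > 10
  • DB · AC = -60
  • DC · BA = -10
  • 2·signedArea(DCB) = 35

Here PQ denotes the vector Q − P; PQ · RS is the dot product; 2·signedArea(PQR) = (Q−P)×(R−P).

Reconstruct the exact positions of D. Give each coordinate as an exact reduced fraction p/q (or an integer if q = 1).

1. D_x = -3  [2·signedArea(DCB) = 35 ∩ DC · BA = -10]
2. D_y = 11  [2·signedArea(DCB) = 35 ∩ DC · BA = -10]
   → D = (-3, 11)

D = (-3, 11)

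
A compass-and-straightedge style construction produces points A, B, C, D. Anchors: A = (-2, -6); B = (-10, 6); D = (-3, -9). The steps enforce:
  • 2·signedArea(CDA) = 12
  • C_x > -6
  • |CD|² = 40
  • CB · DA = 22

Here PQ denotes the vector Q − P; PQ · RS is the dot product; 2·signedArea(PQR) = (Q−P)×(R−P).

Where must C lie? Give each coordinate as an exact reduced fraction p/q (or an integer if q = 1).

1. C_x = -5  [2·signedArea(CDA) = 12 ∩ CB · DA = 22]
2. C_y = -3  [2·signedArea(CDA) = 12 ∩ CB · DA = 22]
   → C = (-5, -3)

C = (-5, -3)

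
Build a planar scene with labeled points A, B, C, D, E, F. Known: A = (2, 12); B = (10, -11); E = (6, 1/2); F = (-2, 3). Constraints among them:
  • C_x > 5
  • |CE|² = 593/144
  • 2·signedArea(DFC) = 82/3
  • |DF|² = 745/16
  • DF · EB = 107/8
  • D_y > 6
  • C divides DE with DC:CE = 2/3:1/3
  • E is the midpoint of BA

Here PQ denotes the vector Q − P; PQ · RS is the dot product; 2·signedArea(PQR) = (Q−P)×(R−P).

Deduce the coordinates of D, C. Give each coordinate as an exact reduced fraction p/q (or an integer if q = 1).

C = (16/3, 29/12)
D = (4, 25/4)

1. D_x = 4  [line -4·x + 23/2·y + -447/8 = 0 ∩ |DF|² = 745/16]
2. D_y = 25/4  [line -4·x + 23/2·y + -447/8 = 0 ∩ |DF|² = 745/16]
   → D = (4, 25/4)
3. C_x = 16/3  [C divides DE with DC:CE = 2/3:1/3]
4. C_y = 29/12  [C divides DE with DC:CE = 2/3:1/3]
   → C = (16/3, 29/12)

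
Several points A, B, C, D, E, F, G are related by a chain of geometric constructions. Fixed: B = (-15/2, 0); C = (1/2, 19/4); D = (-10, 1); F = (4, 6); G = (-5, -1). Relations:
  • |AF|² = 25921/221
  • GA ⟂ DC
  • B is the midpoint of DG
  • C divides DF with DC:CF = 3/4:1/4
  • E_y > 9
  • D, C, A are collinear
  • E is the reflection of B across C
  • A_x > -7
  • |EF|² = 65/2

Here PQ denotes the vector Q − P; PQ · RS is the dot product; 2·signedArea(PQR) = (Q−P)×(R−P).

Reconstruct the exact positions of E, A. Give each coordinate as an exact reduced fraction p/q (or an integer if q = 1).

A = (-1370/221, 521/221)
E = (17/2, 19/2)

1. E_x = 17/2  [E is the reflection of B across C]
2. E_y = 19/2  [E is the reflection of B across C]
   → E = (17/2, 19/2)
3. A_x = -1370/221  [D, C, A are collinear ∩ GA ⟂ DC]
4. A_y = 521/221  [D, C, A are collinear ∩ GA ⟂ DC]
   → A = (-1370/221, 521/221)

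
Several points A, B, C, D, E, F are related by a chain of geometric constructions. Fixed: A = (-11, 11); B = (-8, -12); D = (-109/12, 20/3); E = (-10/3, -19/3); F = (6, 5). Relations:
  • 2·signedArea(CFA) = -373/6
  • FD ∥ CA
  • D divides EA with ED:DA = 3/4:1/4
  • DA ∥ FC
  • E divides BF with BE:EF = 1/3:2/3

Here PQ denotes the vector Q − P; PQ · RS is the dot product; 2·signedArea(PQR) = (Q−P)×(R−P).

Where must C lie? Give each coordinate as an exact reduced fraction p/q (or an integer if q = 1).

1. C_x = 49/12  [FD ∥ CA ∩ DA ∥ FC]
2. C_y = 28/3  [FD ∥ CA ∩ DA ∥ FC]
   → C = (49/12, 28/3)

C = (49/12, 28/3)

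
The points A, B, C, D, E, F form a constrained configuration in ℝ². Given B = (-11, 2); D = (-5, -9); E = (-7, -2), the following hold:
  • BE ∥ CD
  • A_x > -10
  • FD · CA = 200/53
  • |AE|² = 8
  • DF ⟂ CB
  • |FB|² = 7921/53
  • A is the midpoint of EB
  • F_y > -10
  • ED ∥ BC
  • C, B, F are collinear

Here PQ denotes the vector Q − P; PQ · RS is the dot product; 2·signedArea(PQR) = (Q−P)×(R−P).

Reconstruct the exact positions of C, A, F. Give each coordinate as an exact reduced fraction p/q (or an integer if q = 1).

A = (-9, 0)
C = (-9, -5)
F = (-405/53, -517/53)

1. C_x = -9  [BE ∥ CD ∩ ED ∥ BC]
2. C_y = -5  [BE ∥ CD ∩ ED ∥ BC]
   → C = (-9, -5)
3. A_x = -9  [A is the midpoint of EB]
4. A_y = 0  [A is the midpoint of EB]
   → A = (-9, 0)
5. F_x = -405/53  [C, B, F are collinear ∩ DF ⟂ CB]
6. F_y = -517/53  [C, B, F are collinear ∩ DF ⟂ CB]
   → F = (-405/53, -517/53)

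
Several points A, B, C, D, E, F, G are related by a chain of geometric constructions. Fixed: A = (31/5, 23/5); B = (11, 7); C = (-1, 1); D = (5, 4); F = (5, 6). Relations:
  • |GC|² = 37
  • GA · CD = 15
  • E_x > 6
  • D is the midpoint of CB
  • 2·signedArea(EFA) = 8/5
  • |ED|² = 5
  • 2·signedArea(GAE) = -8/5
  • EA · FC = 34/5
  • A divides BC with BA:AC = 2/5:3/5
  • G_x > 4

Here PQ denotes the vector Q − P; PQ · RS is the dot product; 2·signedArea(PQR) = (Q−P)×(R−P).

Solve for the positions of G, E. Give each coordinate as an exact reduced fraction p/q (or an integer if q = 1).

E = (7, 5)
G = (5, 2)

1. G_x = 5  [line -6·x + -3·y + 36 = 0 ∩ |GC|² = 37]
2. G_y = 2  [line -6·x + -3·y + 36 = 0 ∩ |GC|² = 37]
   → G = (5, 2)
3. E_x = 7  [2·signedArea(EFA) = 8/5 ∩ 2·signedArea(GAE) = -8/5]
4. E_y = 5  [2·signedArea(EFA) = 8/5 ∩ 2·signedArea(GAE) = -8/5]
   → E = (7, 5)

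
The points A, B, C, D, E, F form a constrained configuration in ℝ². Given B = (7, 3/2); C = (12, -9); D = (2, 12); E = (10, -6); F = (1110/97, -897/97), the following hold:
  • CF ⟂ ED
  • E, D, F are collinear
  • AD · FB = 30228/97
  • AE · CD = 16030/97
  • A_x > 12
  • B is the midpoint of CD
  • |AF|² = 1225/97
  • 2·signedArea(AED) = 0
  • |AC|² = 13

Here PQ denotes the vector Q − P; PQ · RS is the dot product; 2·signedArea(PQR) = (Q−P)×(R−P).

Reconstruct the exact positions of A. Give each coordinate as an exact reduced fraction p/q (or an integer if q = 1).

A = (1250/97, -1212/97)

1. A_x = 1250/97  [2·signedArea(AED) = 0 ∩ AD · FB = 30228/97]
2. A_y = -1212/97  [2·signedArea(AED) = 0 ∩ AD · FB = 30228/97]
   → A = (1250/97, -1212/97)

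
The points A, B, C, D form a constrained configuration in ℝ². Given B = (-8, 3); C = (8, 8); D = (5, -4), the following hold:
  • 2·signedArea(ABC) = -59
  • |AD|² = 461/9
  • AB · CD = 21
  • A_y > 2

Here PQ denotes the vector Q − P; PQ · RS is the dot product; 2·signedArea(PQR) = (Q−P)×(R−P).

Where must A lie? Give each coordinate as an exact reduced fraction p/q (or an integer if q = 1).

A = (5/3, 7/3)

1. A_x = 5/3  [AB · CD = 21 ∩ 2·signedArea(ABC) = -59]
2. A_y = 7/3  [AB · CD = 21 ∩ 2·signedArea(ABC) = -59]
   → A = (5/3, 7/3)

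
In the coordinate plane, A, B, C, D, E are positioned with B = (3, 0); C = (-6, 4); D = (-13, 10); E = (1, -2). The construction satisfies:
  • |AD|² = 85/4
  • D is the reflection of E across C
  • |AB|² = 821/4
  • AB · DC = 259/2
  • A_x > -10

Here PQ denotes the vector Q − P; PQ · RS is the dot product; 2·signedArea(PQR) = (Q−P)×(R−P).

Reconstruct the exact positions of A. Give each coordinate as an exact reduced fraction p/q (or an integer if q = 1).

1. A_x = -19/2  [line -7·x + 6·y + -217/2 = 0 ∩ |AD|² = 85/4]
2. A_y = 7  [line -7·x + 6·y + -217/2 = 0 ∩ |AD|² = 85/4]
   → A = (-19/2, 7)

A = (-19/2, 7)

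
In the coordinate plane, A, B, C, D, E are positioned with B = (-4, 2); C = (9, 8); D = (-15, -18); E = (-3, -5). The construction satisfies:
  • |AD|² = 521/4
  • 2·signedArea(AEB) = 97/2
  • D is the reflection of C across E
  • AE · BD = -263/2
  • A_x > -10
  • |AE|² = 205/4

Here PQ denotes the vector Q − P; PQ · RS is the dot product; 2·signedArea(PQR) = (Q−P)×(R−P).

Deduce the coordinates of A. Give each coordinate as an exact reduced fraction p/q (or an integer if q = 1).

1. A_x = -19/2  [2·signedArea(AEB) = 97/2 ∩ AE · BD = -263/2]
2. A_y = -8  [2·signedArea(AEB) = 97/2 ∩ AE · BD = -263/2]
   → A = (-19/2, -8)

A = (-19/2, -8)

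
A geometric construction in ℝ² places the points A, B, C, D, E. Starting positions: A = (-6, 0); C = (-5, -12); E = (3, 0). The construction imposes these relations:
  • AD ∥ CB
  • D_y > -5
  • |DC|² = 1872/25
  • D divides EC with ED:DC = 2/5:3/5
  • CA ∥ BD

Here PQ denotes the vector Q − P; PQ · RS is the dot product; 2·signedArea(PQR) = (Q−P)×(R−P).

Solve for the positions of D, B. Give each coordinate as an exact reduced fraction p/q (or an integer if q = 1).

B = (4/5, -84/5)
D = (-1/5, -24/5)

1. D_x = -1/5  [D divides EC with ED:DC = 2/5:3/5]
2. D_y = -24/5  [D divides EC with ED:DC = 2/5:3/5]
   → D = (-1/5, -24/5)
3. B_x = 4/5  [CA ∥ BD ∩ AD ∥ CB]
4. B_y = -84/5  [CA ∥ BD ∩ AD ∥ CB]
   → B = (4/5, -84/5)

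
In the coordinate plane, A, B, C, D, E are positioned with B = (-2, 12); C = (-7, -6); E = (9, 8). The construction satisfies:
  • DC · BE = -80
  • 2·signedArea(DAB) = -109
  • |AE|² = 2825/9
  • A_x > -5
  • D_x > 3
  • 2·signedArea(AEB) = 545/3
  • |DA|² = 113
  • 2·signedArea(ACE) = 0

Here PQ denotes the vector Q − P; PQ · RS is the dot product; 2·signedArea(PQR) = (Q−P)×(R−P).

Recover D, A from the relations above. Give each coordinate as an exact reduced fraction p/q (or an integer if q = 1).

A = (-13/3, -11/3)
D = (11/3, 10/3)

1. A_x = -13/3  [2·signedArea(ACE) = 0 ∩ 2·signedArea(AEB) = 545/3]
2. A_y = -11/3  [2·signedArea(ACE) = 0 ∩ 2·signedArea(AEB) = 545/3]
   → A = (-13/3, -11/3)
3. D_x = 11/3  [2·signedArea(DAB) = -109 ∩ DC · BE = -80]
4. D_y = 10/3  [2·signedArea(DAB) = -109 ∩ DC · BE = -80]
   → D = (11/3, 10/3)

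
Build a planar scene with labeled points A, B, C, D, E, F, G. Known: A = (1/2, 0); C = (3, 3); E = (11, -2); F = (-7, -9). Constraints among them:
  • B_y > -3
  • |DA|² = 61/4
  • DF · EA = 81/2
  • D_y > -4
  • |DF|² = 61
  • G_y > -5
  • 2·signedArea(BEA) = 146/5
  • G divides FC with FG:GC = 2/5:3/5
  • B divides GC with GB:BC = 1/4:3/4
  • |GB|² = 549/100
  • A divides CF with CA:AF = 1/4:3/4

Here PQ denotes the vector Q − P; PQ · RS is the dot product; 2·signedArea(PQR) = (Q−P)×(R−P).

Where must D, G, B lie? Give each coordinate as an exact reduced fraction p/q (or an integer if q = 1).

1. D_x = -2  [line 21/2·x + -2·y + 15 = 0 ∩ |DF|² = 61]
2. D_y = -3  [line 21/2·x + -2·y + 15 = 0 ∩ |DF|² = 61]
   → D = (-2, -3)
3. G_x = -3  [G divides FC with FG:GC = 2/5:3/5]
4. G_y = -21/5  [G divides FC with FG:GC = 2/5:3/5]
   → G = (-3, -21/5)
5. B_x = -3/2  [B divides GC with GB:BC = 1/4:3/4]
6. B_y = -12/5  [B divides GC with GB:BC = 1/4:3/4]
   → B = (-3/2, -12/5)

B = (-3/2, -12/5)
D = (-2, -3)
G = (-3, -21/5)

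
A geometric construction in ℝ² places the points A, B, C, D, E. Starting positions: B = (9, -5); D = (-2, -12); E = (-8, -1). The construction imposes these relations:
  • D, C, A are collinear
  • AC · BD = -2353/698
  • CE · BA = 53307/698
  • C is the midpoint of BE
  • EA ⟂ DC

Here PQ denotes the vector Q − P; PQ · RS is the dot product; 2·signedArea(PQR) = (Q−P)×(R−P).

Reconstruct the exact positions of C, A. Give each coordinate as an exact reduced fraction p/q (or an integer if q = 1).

1. C_x = 1/2  [C is the midpoint of BE]
2. C_y = -3  [C is the midpoint of BE]
   → C = (1/2, -3)
3. A_x = 142/349  [D, C, A are collinear ∩ EA ⟂ DC]
4. A_y = -1164/349  [D, C, A are collinear ∩ EA ⟂ DC]
   → A = (142/349, -1164/349)

A = (142/349, -1164/349)
C = (1/2, -3)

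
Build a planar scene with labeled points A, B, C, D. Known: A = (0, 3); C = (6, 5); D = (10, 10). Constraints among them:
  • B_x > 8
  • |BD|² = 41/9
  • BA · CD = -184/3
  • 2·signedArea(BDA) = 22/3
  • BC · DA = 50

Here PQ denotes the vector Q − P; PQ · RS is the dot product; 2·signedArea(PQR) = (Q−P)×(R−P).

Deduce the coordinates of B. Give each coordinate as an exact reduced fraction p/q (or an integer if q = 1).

1. B_x = 26/3  [BC · DA = 50 ∩ BA · CD = -184/3]
2. B_y = 25/3  [BC · DA = 50 ∩ BA · CD = -184/3]
   → B = (26/3, 25/3)

B = (26/3, 25/3)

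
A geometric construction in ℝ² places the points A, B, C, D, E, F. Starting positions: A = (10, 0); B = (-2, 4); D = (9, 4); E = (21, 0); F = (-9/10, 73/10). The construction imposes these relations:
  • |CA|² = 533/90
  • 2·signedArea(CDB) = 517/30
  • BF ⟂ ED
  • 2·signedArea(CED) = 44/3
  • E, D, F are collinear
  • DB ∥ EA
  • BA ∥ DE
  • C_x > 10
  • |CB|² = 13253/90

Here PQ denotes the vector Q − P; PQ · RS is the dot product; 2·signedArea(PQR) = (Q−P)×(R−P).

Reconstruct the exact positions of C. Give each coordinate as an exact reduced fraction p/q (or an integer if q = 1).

C = (301/30, 73/30)

1. C_x = 301/30  [2·signedArea(CDB) = 517/30 ∩ 2·signedArea(CED) = 44/3]
2. C_y = 73/30  [2·signedArea(CDB) = 517/30 ∩ 2·signedArea(CED) = 44/3]
   → C = (301/30, 73/30)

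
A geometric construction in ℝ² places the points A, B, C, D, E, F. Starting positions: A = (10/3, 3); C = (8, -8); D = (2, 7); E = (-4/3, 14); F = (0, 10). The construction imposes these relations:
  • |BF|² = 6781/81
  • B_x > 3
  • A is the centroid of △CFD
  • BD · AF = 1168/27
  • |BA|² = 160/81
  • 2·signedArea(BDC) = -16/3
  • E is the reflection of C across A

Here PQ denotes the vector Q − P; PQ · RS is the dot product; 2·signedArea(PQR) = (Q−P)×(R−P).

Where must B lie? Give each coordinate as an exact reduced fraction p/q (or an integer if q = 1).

B = (34/9, 5/3)

1. B_x = 34/9  [2·signedArea(BDC) = -16/3 ∩ BD · AF = 1168/27]
2. B_y = 5/3  [2·signedArea(BDC) = -16/3 ∩ BD · AF = 1168/27]
   → B = (34/9, 5/3)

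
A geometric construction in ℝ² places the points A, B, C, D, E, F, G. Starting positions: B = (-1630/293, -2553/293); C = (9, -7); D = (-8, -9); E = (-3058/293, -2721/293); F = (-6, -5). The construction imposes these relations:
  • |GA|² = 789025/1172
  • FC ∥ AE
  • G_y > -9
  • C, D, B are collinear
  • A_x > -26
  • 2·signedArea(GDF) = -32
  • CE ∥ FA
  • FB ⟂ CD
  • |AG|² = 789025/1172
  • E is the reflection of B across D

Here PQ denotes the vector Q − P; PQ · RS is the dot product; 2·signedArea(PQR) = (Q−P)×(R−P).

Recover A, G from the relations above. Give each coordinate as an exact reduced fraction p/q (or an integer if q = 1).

1. A_x = -7453/293  [FC ∥ AE ∩ CE ∥ FA]
2. A_y = -2135/293  [FC ∥ AE ∩ CE ∥ FA]
   → A = (-7453/293, -2135/293)
3. G_x = 1/2  [line -4·x + 2·y + 18 = 0 ∩ |GA|² = 789025/1172]
4. G_y = -8  [line -4·x + 2·y + 18 = 0 ∩ |GA|² = 789025/1172]
   → G = (1/2, -8)

A = (-7453/293, -2135/293)
G = (1/2, -8)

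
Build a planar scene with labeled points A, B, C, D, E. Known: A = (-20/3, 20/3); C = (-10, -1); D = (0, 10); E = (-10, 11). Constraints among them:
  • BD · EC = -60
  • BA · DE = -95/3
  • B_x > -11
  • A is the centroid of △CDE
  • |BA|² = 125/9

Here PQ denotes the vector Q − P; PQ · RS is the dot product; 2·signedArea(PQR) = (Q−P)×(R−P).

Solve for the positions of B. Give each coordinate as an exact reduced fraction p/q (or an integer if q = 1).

1. B_x = -10  [BA · DE = -95/3 ∩ BD · EC = -60]
2. B_y = 5  [BA · DE = -95/3 ∩ BD · EC = -60]
   → B = (-10, 5)

B = (-10, 5)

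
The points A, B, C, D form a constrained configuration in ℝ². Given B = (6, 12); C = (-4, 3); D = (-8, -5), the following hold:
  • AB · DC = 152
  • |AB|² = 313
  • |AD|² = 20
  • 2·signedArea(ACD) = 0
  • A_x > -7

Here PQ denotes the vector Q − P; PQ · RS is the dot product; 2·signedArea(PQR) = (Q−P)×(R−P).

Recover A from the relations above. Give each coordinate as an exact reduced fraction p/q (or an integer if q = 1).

1. A_x = -6  [2·signedArea(ACD) = 0 ∩ AB · DC = 152]
2. A_y = -1  [2·signedArea(ACD) = 0 ∩ AB · DC = 152]
   → A = (-6, -1)

A = (-6, -1)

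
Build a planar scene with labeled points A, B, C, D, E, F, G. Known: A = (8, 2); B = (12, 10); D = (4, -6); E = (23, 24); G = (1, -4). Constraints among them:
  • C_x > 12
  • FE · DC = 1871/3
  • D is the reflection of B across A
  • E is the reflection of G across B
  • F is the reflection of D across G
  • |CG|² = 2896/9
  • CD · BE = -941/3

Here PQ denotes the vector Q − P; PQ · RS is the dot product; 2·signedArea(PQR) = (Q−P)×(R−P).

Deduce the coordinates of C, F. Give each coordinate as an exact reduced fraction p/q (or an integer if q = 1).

C = (13, 28/3)
F = (-2, -2)

1. C_x = 13  [line -11·x + -14·y + 821/3 = 0 ∩ |CG|² = 2896/9]
2. C_y = 28/3  [line -11·x + -14·y + 821/3 = 0 ∩ |CG|² = 2896/9]
   → C = (13, 28/3)
3. F_x = -2  [F is the reflection of D across G]
4. F_y = -2  [F is the reflection of D across G]
   → F = (-2, -2)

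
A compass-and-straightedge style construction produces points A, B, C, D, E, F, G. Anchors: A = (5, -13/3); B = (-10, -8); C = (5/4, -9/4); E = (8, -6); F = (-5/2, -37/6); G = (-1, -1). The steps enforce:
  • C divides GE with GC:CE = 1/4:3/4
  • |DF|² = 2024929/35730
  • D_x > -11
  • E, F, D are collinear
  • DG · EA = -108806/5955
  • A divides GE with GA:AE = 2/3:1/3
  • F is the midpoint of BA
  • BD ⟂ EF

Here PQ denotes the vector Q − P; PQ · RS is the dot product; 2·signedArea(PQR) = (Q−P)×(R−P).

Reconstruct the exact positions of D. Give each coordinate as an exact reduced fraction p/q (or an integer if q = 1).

D = (-19904/1985, -12478/1985)

1. D_x = -19904/1985  [E, F, D are collinear ∩ BD ⟂ EF]
2. D_y = -12478/1985  [E, F, D are collinear ∩ BD ⟂ EF]
   → D = (-19904/1985, -12478/1985)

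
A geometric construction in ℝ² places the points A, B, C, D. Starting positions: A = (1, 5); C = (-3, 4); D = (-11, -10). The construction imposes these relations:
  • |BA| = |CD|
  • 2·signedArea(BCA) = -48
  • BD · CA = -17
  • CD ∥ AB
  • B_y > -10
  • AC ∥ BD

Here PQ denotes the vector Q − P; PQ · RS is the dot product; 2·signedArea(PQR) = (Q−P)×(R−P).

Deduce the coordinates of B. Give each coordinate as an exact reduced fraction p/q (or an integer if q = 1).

B = (-7, -9)

1. B_x = -7  [AC ∥ BD ∩ CD ∥ AB]
2. B_y = -9  [AC ∥ BD ∩ CD ∥ AB]
   → B = (-7, -9)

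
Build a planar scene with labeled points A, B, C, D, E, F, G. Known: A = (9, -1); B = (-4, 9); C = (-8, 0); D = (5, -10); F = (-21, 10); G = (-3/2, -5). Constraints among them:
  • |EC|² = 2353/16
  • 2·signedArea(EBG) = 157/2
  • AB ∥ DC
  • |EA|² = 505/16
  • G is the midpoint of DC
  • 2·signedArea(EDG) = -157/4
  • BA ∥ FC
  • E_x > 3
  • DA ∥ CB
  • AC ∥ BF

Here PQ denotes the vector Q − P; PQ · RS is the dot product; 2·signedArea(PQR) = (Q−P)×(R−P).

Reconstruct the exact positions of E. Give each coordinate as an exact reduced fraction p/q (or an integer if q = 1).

1. E_x = 15/4  [2·signedArea(EDG) = -157/4 ∩ 2·signedArea(EBG) = 157/2]
2. E_y = -3  [2·signedArea(EDG) = -157/4 ∩ 2·signedArea(EBG) = 157/2]
   → E = (15/4, -3)

E = (15/4, -3)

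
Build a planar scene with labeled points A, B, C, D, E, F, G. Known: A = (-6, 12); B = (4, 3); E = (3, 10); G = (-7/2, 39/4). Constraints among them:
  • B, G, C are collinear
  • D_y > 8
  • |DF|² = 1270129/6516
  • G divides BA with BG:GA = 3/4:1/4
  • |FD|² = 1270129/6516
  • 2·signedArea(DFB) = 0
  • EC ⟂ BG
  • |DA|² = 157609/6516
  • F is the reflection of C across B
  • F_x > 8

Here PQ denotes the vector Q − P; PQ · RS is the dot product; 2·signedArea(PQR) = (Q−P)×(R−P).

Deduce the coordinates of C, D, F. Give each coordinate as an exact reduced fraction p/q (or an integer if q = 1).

1. C_x = -6/181  [B, G, C are collinear ∩ EC ⟂ BG]
2. C_y = 1200/181  [B, G, C are collinear ∩ EC ⟂ BG]
   → C = (-6/181, 1200/181)
3. F_x = 1454/181  [F is the reflection of C across B]
4. F_y = -114/181  [F is the reflection of C across B]
   → F = (1454/181, -114/181)
5. D_x = -1273/543  [line -657/181·x + -730/181·y + 4818/181 = 0 ∩ |DF|² = 1270129/6516]
6. D_y = 3153/362  [line -657/181·x + -730/181·y + 4818/181 = 0 ∩ |DF|² = 1270129/6516]
   → D = (-1273/543, 3153/362)

C = (-6/181, 1200/181)
D = (-1273/543, 3153/362)
F = (1454/181, -114/181)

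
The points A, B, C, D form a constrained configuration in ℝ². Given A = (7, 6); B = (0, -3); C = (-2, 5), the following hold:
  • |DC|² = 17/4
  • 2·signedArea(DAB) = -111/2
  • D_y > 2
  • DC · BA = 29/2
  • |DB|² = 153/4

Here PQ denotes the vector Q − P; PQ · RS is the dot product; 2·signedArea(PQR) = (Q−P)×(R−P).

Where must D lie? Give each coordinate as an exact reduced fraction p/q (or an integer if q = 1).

1. D_x = -3/2  [DC · BA = 29/2 ∩ 2·signedArea(DAB) = -111/2]
2. D_y = 3  [DC · BA = 29/2 ∩ 2·signedArea(DAB) = -111/2]
   → D = (-3/2, 3)

D = (-3/2, 3)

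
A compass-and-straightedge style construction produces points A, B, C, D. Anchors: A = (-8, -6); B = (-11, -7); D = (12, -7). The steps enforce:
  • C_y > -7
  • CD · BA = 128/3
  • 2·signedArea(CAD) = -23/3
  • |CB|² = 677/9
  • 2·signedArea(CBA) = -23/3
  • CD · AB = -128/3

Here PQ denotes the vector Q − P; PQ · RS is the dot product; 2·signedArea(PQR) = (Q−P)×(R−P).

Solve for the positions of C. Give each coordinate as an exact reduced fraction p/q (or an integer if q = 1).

C = (-7/3, -20/3)

1. C_x = -7/3  [2·signedArea(CBA) = -23/3 ∩ 2·signedArea(CAD) = -23/3]
2. C_y = -20/3  [2·signedArea(CBA) = -23/3 ∩ 2·signedArea(CAD) = -23/3]
   → C = (-7/3, -20/3)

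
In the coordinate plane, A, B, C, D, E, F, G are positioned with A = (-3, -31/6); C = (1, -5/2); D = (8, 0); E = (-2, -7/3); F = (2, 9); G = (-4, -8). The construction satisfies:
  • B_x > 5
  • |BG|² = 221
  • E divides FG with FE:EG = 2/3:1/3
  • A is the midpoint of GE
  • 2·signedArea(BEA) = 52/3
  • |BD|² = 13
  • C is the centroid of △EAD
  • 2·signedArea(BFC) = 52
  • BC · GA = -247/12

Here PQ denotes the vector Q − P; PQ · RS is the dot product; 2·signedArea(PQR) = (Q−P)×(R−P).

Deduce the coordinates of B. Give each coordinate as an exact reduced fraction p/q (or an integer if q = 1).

1. B_x = 6  [2·signedArea(BFC) = 52 ∩ BC · GA = -247/12]
2. B_y = 3  [2·signedArea(BFC) = 52 ∩ BC · GA = -247/12]
   → B = (6, 3)

B = (6, 3)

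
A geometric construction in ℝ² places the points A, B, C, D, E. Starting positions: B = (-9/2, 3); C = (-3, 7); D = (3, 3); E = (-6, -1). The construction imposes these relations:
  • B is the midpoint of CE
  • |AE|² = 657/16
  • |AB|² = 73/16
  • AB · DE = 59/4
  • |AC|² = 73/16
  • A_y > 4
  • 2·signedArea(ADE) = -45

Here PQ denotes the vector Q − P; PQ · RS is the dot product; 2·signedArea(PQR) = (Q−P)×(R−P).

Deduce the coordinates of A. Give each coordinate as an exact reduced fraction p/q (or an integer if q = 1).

1. A_x = -15/4  [AB · DE = 59/4 ∩ 2·signedArea(ADE) = -45]
2. A_y = 5  [AB · DE = 59/4 ∩ 2·signedArea(ADE) = -45]
   → A = (-15/4, 5)

A = (-15/4, 5)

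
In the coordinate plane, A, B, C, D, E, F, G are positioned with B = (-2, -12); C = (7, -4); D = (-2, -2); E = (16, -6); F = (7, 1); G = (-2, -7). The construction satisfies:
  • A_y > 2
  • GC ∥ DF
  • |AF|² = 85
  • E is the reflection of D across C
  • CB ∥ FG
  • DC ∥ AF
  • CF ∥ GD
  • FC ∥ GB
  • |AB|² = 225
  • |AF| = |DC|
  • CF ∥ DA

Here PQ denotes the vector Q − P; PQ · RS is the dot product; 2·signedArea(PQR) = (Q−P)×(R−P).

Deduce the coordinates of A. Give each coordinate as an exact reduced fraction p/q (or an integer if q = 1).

A = (-2, 3)

1. A_x = -2  [DC ∥ AF ∩ CF ∥ DA]
2. A_y = 3  [DC ∥ AF ∩ CF ∥ DA]
   → A = (-2, 3)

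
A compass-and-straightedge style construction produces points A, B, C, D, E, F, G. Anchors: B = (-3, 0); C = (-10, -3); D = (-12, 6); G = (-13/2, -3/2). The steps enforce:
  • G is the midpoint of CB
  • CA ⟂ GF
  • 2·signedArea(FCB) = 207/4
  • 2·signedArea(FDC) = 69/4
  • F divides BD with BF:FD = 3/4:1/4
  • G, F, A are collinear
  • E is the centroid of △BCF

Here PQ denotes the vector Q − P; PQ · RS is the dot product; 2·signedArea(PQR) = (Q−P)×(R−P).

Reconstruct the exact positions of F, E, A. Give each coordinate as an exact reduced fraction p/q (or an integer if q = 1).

1. F_x = -39/4  [F divides BD with BF:FD = 3/4:1/4]
2. F_y = 9/2  [F divides BD with BF:FD = 3/4:1/4]
   → F = (-39/4, 9/2)
3. E_x = -91/12  [E is the centroid of △BCF]
4. E_y = 1/2  [E is the centroid of △BCF]
   → E = (-91/12, 1/2)
5. A_x = -4966/745  [G, F, A are collinear ∩ CA ⟂ GF]
6. A_y = -1779/1490  [G, F, A are collinear ∩ CA ⟂ GF]
   → A = (-4966/745, -1779/1490)

A = (-4966/745, -1779/1490)
E = (-91/12, 1/2)
F = (-39/4, 9/2)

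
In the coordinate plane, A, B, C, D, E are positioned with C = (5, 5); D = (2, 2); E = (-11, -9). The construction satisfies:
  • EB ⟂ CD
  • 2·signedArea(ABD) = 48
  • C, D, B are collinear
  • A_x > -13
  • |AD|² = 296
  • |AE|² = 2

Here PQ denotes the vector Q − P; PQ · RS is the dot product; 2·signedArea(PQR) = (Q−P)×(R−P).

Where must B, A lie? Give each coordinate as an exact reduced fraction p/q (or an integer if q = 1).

A = (-12, -8)
B = (-10, -10)

1. B_x = -10  [C, D, B are collinear ∩ EB ⟂ CD]
2. B_y = -10  [C, D, B are collinear ∩ EB ⟂ CD]
   → B = (-10, -10)
3. A_x = -12  [line -12·x + 12·y + -48 = 0 ∩ |AE|² = 2]
4. A_y = -8  [line -12·x + 12·y + -48 = 0 ∩ |AE|² = 2]
   → A = (-12, -8)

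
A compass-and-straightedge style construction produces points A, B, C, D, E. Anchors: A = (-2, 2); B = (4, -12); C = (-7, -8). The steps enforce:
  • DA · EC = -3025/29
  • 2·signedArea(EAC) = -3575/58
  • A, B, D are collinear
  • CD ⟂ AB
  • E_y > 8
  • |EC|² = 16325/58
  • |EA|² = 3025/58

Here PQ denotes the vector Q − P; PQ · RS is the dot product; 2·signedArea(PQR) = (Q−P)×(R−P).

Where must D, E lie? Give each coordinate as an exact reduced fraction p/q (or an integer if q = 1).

1. D_x = 49/58  [A, B, D are collinear ∩ CD ⟂ AB]
2. D_y = -269/58  [A, B, D are collinear ∩ CD ⟂ AB]
   → D = (49/58, -269/58)
3. E_x = -281/58  [2·signedArea(EAC) = -3575/58 ∩ DA · EC = -3025/29]
4. E_y = 501/58  [2·signedArea(EAC) = -3575/58 ∩ DA · EC = -3025/29]
   → E = (-281/58, 501/58)

D = (49/58, -269/58)
E = (-281/58, 501/58)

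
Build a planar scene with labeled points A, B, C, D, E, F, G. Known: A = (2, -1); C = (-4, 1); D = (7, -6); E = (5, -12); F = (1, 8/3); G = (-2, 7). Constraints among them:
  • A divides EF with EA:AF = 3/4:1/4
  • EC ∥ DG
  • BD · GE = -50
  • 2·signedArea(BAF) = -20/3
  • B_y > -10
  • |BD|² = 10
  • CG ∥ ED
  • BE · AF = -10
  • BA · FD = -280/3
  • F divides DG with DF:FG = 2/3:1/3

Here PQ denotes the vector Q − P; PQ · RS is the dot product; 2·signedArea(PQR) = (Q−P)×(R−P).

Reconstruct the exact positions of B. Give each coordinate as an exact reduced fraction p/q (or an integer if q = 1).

1. B_x = 6  [BD · GE = -50 ∩ BA · FD = -280/3]
2. B_y = -9  [BD · GE = -50 ∩ BA · FD = -280/3]
   → B = (6, -9)

B = (6, -9)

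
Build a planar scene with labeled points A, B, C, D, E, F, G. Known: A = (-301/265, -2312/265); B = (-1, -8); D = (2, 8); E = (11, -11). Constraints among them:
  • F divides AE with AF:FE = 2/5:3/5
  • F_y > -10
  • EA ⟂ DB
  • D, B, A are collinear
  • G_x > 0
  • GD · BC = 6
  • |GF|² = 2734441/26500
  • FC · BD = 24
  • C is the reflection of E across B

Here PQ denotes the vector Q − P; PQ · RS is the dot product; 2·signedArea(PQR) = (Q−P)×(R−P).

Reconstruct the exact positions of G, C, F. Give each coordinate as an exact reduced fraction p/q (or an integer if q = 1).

1. C_x = -13  [C is the reflection of E across B]
2. C_y = -5  [C is the reflection of E across B]
   → C = (-13, -5)
3. F_x = 4927/1325  [F divides AE with AF:FE = 2/5:3/5]
4. F_y = -12766/1325  [F divides AE with AF:FE = 2/5:3/5]
   → F = (4927/1325, -12766/1325)
5. G_x = 1/2  [line 12·x + -3·y + -6 = 0 ∩ |GF|² = 2734441/26500]
6. G_y = 0  [line 12·x + -3·y + -6 = 0 ∩ |GF|² = 2734441/26500]
   → G = (1/2, 0)

C = (-13, -5)
F = (4927/1325, -12766/1325)
G = (1/2, 0)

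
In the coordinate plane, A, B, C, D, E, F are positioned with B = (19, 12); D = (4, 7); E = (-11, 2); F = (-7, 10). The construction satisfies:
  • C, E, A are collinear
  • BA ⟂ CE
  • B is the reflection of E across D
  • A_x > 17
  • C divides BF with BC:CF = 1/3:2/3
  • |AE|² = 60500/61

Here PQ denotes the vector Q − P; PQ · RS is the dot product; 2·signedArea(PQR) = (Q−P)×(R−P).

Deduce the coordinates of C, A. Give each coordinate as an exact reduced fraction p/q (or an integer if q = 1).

A = (1089/61, 892/61)
C = (31/3, 34/3)

1. C_x = 31/3  [C divides BF with BC:CF = 1/3:2/3]
2. C_y = 34/3  [C divides BF with BC:CF = 1/3:2/3]
   → C = (31/3, 34/3)
3. A_x = 1089/61  [C, E, A are collinear ∩ BA ⟂ CE]
4. A_y = 892/61  [C, E, A are collinear ∩ BA ⟂ CE]
   → A = (1089/61, 892/61)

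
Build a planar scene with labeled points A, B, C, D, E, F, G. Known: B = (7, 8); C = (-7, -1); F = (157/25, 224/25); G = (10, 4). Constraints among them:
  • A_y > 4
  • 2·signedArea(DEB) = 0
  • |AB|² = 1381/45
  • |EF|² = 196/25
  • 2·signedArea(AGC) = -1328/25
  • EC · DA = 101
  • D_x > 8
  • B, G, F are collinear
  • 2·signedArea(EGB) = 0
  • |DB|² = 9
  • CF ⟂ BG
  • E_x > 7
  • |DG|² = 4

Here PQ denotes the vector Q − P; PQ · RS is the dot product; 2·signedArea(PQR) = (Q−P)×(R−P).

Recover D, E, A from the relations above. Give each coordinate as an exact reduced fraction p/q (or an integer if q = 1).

A = (181/75, 367/75)
D = (44/5, 28/5)
E = (199/25, 168/25)

1. E_x = 199/25  [line -4·x + -3·y + 52 = 0 ∩ |EF|² = 196/25]
2. E_y = 168/25  [line -4·x + -3·y + 52 = 0 ∩ |EF|² = 196/25]
   → E = (199/25, 168/25)
3. D_x = 44/5  [line -32/25·x + -24/25·y + 416/25 = 0 ∩ |DB|² = 9]
4. D_y = 28/5  [line -32/25·x + -24/25·y + 416/25 = 0 ∩ |DB|² = 9]
   → D = (44/5, 28/5)
5. A_x = 181/75  [2·signedArea(AGC) = -1328/25 ∩ EC · DA = 101]
6. A_y = 367/75  [2·signedArea(AGC) = -1328/25 ∩ EC · DA = 101]
   → A = (181/75, 367/75)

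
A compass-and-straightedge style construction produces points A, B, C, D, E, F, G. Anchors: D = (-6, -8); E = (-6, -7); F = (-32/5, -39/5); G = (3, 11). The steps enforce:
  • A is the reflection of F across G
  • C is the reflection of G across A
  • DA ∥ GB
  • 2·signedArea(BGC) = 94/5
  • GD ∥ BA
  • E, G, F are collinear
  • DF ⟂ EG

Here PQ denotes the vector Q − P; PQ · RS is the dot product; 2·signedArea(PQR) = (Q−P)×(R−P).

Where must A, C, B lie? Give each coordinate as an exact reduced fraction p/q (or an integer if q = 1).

A = (62/5, 149/5)
B = (107/5, 244/5)
C = (109/5, 243/5)

1. A_x = 62/5  [A is the reflection of F across G]
2. A_y = 149/5  [A is the reflection of F across G]
   → A = (62/5, 149/5)
3. C_x = 109/5  [C is the reflection of G across A]
4. C_y = 243/5  [C is the reflection of G across A]
   → C = (109/5, 243/5)
5. B_x = 107/5  [GD ∥ BA ∩ DA ∥ GB]
6. B_y = 244/5  [GD ∥ BA ∩ DA ∥ GB]
   → B = (107/5, 244/5)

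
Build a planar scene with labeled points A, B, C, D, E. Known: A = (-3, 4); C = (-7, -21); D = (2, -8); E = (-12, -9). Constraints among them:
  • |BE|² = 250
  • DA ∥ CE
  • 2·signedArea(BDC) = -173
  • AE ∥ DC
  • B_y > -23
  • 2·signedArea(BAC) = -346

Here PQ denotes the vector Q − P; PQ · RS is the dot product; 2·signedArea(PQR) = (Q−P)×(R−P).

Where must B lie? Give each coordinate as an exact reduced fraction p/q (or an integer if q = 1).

B = (-21, -22)

1. B_x = -21  [2·signedArea(BAC) = -346 ∩ 2·signedArea(BDC) = -173]
2. B_y = -22  [2·signedArea(BAC) = -346 ∩ 2·signedArea(BDC) = -173]
   → B = (-21, -22)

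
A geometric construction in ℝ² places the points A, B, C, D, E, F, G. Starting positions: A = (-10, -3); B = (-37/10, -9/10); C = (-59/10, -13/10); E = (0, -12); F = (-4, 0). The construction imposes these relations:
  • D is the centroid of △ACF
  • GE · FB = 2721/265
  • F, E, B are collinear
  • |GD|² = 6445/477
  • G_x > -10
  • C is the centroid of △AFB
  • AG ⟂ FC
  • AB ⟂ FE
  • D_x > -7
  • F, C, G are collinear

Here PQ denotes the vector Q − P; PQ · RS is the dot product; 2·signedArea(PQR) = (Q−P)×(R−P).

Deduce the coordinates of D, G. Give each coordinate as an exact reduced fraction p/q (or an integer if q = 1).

D = (-199/30, -43/30)
G = (-5027/530, -1989/530)

1. D_x = -199/30  [D is the centroid of △ACF]
2. D_y = -43/30  [D is the centroid of △ACF]
   → D = (-199/30, -43/30)
3. G_x = -5027/530  [F, C, G are collinear ∩ AG ⟂ FC]
4. G_y = -1989/530  [F, C, G are collinear ∩ AG ⟂ FC]
   → G = (-5027/530, -1989/530)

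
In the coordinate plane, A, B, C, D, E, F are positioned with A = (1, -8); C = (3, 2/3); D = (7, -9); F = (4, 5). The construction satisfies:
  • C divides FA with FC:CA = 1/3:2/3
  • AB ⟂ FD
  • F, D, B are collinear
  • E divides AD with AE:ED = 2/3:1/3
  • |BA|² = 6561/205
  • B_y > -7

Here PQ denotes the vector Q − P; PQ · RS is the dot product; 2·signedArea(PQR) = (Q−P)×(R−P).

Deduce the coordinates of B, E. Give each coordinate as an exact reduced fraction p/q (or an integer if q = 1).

1. B_x = 1339/205  [F, D, B are collinear ∩ AB ⟂ FD]
2. B_y = -1397/205  [F, D, B are collinear ∩ AB ⟂ FD]
   → B = (1339/205, -1397/205)
3. E_x = 5  [E divides AD with AE:ED = 2/3:1/3]
4. E_y = -26/3  [E divides AD with AE:ED = 2/3:1/3]
   → E = (5, -26/3)

B = (1339/205, -1397/205)
E = (5, -26/3)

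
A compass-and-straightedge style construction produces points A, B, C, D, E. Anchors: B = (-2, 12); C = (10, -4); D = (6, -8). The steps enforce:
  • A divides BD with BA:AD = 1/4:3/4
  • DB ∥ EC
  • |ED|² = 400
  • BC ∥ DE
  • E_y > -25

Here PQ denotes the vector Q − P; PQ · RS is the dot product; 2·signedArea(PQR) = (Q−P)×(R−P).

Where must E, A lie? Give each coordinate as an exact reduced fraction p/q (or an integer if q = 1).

1. E_x = 18  [DB ∥ EC ∩ BC ∥ DE]
2. E_y = -24  [DB ∥ EC ∩ BC ∥ DE]
   → E = (18, -24)
3. A_x = 0  [A divides BD with BA:AD = 1/4:3/4]
4. A_y = 7  [A divides BD with BA:AD = 1/4:3/4]
   → A = (0, 7)

A = (0, 7)
E = (18, -24)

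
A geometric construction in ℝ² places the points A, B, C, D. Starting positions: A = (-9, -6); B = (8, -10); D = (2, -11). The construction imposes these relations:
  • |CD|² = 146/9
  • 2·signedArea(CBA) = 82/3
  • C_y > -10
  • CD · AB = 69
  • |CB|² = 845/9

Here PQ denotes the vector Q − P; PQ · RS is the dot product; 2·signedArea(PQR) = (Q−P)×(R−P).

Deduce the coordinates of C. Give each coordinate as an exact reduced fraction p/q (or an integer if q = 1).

1. C_x = -5/3  [CD · AB = 69 ∩ 2·signedArea(CBA) = 82/3]
2. C_y = -28/3  [CD · AB = 69 ∩ 2·signedArea(CBA) = 82/3]
   → C = (-5/3, -28/3)

C = (-5/3, -28/3)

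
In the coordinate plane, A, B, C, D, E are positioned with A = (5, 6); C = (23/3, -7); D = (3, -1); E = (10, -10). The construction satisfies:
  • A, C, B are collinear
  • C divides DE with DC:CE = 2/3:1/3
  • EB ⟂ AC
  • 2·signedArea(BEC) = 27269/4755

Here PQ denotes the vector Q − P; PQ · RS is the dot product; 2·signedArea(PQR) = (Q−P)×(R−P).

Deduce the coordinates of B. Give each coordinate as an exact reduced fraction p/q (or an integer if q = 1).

B = (13237/1585, -16386/1585)

1. B_x = 13237/1585  [A, C, B are collinear ∩ EB ⟂ AC]
2. B_y = -16386/1585  [A, C, B are collinear ∩ EB ⟂ AC]
   → B = (13237/1585, -16386/1585)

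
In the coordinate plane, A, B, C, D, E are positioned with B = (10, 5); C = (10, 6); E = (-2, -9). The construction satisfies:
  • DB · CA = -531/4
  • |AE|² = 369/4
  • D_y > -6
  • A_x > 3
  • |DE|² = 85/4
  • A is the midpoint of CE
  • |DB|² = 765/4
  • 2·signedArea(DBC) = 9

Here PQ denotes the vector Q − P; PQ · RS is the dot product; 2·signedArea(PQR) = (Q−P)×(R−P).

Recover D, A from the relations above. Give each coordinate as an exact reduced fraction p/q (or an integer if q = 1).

A = (4, -3/2)
D = (1, -11/2)

1. D_x = 1  [2·signedArea(DBC) = 9]
2. D_y = -11/2  [|DE|² = 85/4]
   → D = (1, -11/2)
3. A_x = 4  [A is the midpoint of CE]
4. A_y = -3/2  [A is the midpoint of CE]
   → A = (4, -3/2)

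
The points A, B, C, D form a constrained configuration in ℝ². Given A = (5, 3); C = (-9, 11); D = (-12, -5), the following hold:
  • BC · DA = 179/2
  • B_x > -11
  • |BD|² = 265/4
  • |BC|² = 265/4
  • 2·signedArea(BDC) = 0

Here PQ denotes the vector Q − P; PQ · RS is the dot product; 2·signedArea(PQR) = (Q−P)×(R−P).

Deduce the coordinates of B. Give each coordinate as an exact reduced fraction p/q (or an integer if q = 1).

1. B_x = -21/2  [2·signedArea(BDC) = 0 ∩ BC · DA = 179/2]
2. B_y = 3  [2·signedArea(BDC) = 0 ∩ BC · DA = 179/2]
   → B = (-21/2, 3)

B = (-21/2, 3)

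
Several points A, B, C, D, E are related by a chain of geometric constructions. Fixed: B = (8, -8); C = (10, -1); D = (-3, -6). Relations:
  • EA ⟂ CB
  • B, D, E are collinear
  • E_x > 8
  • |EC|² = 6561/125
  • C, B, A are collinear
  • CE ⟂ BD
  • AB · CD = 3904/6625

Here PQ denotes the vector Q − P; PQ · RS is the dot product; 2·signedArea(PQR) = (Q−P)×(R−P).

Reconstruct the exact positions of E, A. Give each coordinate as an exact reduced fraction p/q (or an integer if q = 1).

1. E_x = 1088/125  [B, D, E are collinear ∩ CE ⟂ BD]
2. E_y = -1016/125  [B, D, E are collinear ∩ CE ⟂ BD]
   → E = (1088/125, -1016/125)
3. A_x = 53128/6625  [C, B, A are collinear ∩ EA ⟂ CB]
4. A_y = -52552/6625  [C, B, A are collinear ∩ EA ⟂ CB]
   → A = (53128/6625, -52552/6625)

A = (53128/6625, -52552/6625)
E = (1088/125, -1016/125)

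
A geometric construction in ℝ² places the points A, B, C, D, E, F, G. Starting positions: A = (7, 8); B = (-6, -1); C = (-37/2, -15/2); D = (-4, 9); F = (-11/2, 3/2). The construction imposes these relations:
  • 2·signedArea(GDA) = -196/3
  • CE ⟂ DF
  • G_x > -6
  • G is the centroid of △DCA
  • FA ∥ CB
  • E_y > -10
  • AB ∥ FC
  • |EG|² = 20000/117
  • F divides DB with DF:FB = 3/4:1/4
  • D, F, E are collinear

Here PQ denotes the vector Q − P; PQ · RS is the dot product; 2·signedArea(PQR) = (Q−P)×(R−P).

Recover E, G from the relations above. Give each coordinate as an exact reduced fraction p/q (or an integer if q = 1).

1. E_x = -201/26  [D, F, E are collinear ∩ CE ⟂ DF]
2. E_y = -251/26  [D, F, E are collinear ∩ CE ⟂ DF]
   → E = (-201/26, -251/26)
3. G_x = -31/6  [G is the centroid of △DCA]
4. G_y = 19/6  [G is the centroid of △DCA]
   → G = (-31/6, 19/6)

E = (-201/26, -251/26)
G = (-31/6, 19/6)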